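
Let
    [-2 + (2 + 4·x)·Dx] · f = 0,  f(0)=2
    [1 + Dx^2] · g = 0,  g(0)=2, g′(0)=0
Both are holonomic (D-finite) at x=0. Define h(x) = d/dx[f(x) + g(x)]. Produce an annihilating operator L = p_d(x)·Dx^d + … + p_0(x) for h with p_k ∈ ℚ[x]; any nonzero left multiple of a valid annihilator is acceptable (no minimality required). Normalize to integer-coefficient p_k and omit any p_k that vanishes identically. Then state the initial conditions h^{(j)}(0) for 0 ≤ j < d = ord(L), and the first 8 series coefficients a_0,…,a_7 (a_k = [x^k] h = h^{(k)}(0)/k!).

L = (-4 - x - x^2) + (-1 - 3·x - 3·x^2 - 2·x^3)·Dx + (-4 - x - x^2)·Dx^2 + (-1 - 3·x - 3·x^2 - 2·x^3)·Dx^3  (order 3).
h: a_k = 2, -4, 3, -14/3, 35/4, -473/30, 231/8, -67567/1260, …
ICs: h(0) = 2, h′(0) = -4, h′′(0) = 6.

f: a_k = 2, 2, -1, 1, -5/4, 7/4, -21/8, 33/8, …
g: a_k = 2, 0, -1, 0, 1/12, 0, -1/360, 0, …
h₀=f+g: left-lcm gives L₀, ord ≤ 3.
Derive L from L₀ (diff closure).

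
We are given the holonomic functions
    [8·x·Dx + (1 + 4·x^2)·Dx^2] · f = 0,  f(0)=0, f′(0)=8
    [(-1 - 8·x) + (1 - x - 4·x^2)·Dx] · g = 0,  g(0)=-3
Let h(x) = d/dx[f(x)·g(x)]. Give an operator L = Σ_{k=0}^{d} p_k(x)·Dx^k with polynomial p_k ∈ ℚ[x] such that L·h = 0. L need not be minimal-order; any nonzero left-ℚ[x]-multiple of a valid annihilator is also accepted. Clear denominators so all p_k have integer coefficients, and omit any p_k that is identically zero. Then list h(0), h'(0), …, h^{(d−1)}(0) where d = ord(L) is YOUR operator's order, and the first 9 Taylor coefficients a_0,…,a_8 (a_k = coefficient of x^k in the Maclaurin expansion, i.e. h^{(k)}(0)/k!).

L = (14 + 408·x^2 + 384·x^3 + 2304·x^4) + (4 + 34·x + 48·x^2 + 280·x^3 + 384·x^4 + 1536·x^5)·Dx + (-1 - 11·x^2 + 16·x^3 + 20·x^4 + 64·x^5 + 192·x^6)·Dx^2  (order 2).
h: a_k = -24, -48, -264, -736, -3064, -40464/5, -25064, -2513216/35, -7553928/35, …
ICs: h(0) = -24, h′(0) = -48.

f: a_k = 0, 8, 0, -32/3, 0, 128/5, 0, -512/7, 0, …
g: a_k = -3, -3, -15, -27, -87, -195, -543, -1323, -3495, …
h₀=f·g: eliminate ⇒ L₀, order ≤ 2·1.
h₀' ⇒ L via d/dx closure of L₀.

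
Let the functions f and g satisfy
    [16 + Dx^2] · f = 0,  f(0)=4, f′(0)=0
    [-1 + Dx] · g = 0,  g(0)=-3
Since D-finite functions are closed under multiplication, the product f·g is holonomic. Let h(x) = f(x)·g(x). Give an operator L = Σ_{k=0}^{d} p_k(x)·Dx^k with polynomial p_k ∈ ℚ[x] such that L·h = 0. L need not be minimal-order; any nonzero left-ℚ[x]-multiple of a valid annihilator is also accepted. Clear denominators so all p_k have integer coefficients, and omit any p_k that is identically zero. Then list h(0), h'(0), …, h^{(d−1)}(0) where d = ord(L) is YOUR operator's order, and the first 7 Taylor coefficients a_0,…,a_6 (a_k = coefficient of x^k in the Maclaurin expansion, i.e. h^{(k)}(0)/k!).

f: a_k = 4, 0, -32, 0, 128/3, 0, -1024/45, …
g: a_k = -3, -3, -3/2, -1/2, -1/8, -1/40, -1/240, …
L₀ := L_f ⊗_s L_g (sym. prod.), ord ≤ 2.
L = 17 - 2·Dx + Dx^2  (order 2).
h: a_k = -12, -12, 90, 94, -161/2, -1121/10, 33/4, …
ICs: h(0) = -12, h′(0) = -12.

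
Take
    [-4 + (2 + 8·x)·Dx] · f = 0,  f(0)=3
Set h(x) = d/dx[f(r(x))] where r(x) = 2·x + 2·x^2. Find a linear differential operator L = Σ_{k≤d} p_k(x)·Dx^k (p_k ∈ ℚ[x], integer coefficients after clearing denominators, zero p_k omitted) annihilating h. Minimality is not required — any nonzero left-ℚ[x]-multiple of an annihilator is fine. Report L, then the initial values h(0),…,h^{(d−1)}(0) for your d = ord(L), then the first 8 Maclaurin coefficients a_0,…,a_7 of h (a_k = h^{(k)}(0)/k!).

L = -2 + (-1 - 10·x - 24·x^2 - 16·x^3)·Dx  (order 1).
h: a_k = 12, -24, 144, -864, 5280, -32832, 206976, -1318656, …
ICs: h(0) = 12.

f: a_k = 3, 6, -6, 12, -30, 84, -252, 792, …
Substitute x→r, Dx→(1/r')Dx; clear ⇒ L₀.
Derive L from L₀ (diff closure).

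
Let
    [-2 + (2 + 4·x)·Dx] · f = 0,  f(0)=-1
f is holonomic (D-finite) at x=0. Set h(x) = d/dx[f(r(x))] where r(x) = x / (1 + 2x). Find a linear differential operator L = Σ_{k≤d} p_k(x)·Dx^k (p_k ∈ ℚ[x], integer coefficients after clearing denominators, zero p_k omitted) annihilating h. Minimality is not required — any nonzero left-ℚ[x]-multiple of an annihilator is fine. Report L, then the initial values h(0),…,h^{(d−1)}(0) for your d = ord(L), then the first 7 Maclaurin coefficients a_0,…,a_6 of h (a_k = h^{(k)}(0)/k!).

f: a_k = -1, -1, 1/2, -1/2, 5/8, -7/8, 21/16, …
f∘r: x↦r, Dx↦Dx/r' in L_f ⇒ L₀.
h₀' ⇒ L via d/dx closure of L₀.
L = (-5 - 16·x) + (-1 - 6·x - 8·x^2)·Dx  (order 1).
h: a_k = -1, 5, -39/2, 141/2, -1995/8, 7059/8, -50435/16, …
ICs: h(0) = -1.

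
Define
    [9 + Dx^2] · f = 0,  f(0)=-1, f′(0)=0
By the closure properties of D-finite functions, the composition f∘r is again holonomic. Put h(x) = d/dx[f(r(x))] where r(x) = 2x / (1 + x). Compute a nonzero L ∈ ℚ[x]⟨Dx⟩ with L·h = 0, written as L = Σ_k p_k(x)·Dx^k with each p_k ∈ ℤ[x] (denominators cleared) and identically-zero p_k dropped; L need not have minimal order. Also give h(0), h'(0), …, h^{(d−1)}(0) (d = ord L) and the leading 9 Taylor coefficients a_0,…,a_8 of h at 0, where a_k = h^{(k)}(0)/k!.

L = (42 + 12·x + 6·x^2) + (6 + 18·x + 18·x^2 + 6·x^3)·Dx + (1 + 4·x + 6·x^2 + 4·x^3 + x^4)·Dx^2  (order 2).
h: a_k = 0, 36, -108, 0, 720, -11556/5, 20412/5, -24912/7, -130896/35, …
ICs: h(0) = 0, h′(0) = 36.

f: a_k = -1, 0, 9/2, 0, -27/8, 0, 81/80, 0, -729/4480, …
h₀=f(r): pull back L_f along r ⇒ L₀.
h₀' ⇒ L via d/dx closure of L₀.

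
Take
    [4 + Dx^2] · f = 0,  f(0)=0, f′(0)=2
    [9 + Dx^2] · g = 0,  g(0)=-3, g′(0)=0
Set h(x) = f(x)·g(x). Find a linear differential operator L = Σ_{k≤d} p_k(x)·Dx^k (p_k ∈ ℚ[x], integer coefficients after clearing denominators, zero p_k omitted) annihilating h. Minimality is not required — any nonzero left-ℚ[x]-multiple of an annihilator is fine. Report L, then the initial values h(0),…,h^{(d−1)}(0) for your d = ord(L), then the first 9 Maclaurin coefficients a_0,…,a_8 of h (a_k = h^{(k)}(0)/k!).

L = 25 + 26·Dx^2 + Dx^4  (order 4).
h: a_k = 0, -6, 0, 31, 0, -781/20, 0, 19531/840, 0, …
ICs: h(0) = 0, h′(0) = -6, h′′(0) = 0, h′′′(0) = 186.

f: a_k = 0, 2, 0, -4/3, 0, 4/15, 0, -8/315, 0, …
g: a_k = -3, 0, 27/2, 0, -81/8, 0, 243/80, 0, -2187/4480, …
h₀=f·g: eliminate ⇒ L₀, order ≤ 2·2.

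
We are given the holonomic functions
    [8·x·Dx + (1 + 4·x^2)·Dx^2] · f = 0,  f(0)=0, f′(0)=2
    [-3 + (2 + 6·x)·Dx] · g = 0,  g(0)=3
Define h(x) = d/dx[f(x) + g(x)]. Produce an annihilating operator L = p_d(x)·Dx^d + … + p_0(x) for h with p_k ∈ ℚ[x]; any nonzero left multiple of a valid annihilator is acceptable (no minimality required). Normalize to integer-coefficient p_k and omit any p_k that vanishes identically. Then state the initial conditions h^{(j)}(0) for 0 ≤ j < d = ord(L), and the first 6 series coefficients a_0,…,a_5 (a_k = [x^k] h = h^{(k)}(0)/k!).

L = (-48 - 360·x + 576·x^2 + 864·x^3) + (-59 - 192·x - 120·x^2 + 2304·x^3 + 3024·x^4)·Dx + (-6 + 14·x + 144·x^2 + 272·x^3 + 672·x^4 + 864·x^5)·Dx^2  (order 2).
h: a_k = 13/2, -27/4, 115/16, -1215/32, 33707/256, -137781/512, …
ICs: h(0) = 13/2, h′(0) = -27/4.

f: a_k = 0, 2, 0, -8/3, 0, 32/5, …
g: a_k = 3, 9/2, -27/8, 81/16, -1215/128, 5103/256, …
Sum ⇒ L₀ = lclm(L_f,L_g) in ℚ(x)⟨Dx⟩.
Differentiate: ansatz ord ≤ ord L₀ ⇒ L.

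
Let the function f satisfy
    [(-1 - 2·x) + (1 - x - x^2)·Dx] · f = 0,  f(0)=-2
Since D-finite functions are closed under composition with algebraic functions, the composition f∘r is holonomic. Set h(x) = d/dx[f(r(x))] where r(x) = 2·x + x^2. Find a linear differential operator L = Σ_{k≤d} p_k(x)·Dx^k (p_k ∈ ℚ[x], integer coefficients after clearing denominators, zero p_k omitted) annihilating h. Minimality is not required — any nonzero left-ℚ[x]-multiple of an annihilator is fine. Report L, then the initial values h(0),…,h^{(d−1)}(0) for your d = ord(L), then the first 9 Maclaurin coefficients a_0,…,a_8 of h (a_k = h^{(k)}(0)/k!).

L = (9 + 42·x + 105·x^2 + 164·x^3 + 141·x^4 + 60·x^5 + 10·x^6) + (-1 - 3·x + 9·x^2 + 39·x^3 + 55·x^4 + 39·x^5 + 14·x^6 + 2·x^7)·Dx  (order 1).
h: a_k = -4, -36, -192, -944, -4340, -19140, -82096, -344912, -1426464, …
ICs: h(0) = -4.

f: a_k = -2, -2, -4, -6, -10, -16, -26, -42, -68, …
L₀ from L_f via x↦r, Dx↦r'^{-1}Dx.
Derive L from L₀ (diff closure).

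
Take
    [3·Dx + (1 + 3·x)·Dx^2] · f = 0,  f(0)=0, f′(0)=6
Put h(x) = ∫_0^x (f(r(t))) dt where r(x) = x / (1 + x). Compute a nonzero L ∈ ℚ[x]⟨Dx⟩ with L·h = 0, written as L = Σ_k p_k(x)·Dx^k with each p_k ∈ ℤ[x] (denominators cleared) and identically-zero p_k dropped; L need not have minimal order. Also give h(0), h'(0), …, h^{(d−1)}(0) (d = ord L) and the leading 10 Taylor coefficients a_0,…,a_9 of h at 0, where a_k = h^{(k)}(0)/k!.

f: a_k = 0, 6, -9, 18, -81/2, 486/5, -243, 4374/7, -6561/4, 4374, …
h₀=f(r): pull back L_f along r ⇒ L₀.
∫: right-multiply L₀ by Dx.
L = (5 + 8·x)·Dx^2 + (1 + 5·x + 4·x^2)·Dx^3  (order 3).
h: a_k = 0, 0, 3, -5, 21/2, -51/2, 341/5, -195, 16383/28, -21845/12, …
ICs: h(0) = 0, h′(0) = 0, h′′(0) = 6.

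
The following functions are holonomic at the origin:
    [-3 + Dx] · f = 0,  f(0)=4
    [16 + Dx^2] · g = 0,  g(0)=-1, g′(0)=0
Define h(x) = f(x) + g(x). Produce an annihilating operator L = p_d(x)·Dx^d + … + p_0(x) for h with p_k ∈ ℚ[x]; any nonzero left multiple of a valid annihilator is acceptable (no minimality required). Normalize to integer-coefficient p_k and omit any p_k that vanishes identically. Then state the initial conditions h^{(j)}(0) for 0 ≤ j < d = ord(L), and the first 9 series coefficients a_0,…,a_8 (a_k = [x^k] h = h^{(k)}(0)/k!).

f: a_k = 4, 12, 18, 18, 27/2, 81/10, 81/20, 243/140, 729/1120, …
g: a_k = -1, 0, 8, 0, -32/3, 0, 256/45, 0, -512/315, …
h₀=f+g: left-lcm gives L₀, ord ≤ 3.
L = -48 + 16·Dx - 3·Dx^2 + Dx^3  (order 3).
h: a_k = 3, 12, 26, 18, 17/6, 81/10, 1753/180, 243/140, -9823/10080, …
ICs: h(0) = 3, h′(0) = 12, h′′(0) = 52.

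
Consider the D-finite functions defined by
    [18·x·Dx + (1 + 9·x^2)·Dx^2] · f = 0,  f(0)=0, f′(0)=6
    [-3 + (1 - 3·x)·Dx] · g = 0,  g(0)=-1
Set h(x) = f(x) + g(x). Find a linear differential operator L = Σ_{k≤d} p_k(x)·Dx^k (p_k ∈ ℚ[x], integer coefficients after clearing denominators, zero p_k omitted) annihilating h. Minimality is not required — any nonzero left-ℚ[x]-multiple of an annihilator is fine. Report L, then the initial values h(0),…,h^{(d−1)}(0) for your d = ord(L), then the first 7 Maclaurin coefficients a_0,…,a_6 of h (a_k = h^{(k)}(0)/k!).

f: a_k = 0, 6, 0, -18, 0, 486/5, 0, …
g: a_k = -1, -3, -9, -27, -81, -243, -729, …
Sum ⇒ L₀ = lclm(L_f,L_g) in ℚ(x)⟨Dx⟩.
L = (18 - 216·x - 486·x^2)·Dx + (-12 + 18·x - 108·x^2 - 486·x^3)·Dx^2 + (1 - 81·x^4)·Dx^3  (order 3).
h: a_k = -1, 3, -9, -45, -81, -729/5, -729, …
ICs: h(0) = -1, h′(0) = 3, h′′(0) = -18.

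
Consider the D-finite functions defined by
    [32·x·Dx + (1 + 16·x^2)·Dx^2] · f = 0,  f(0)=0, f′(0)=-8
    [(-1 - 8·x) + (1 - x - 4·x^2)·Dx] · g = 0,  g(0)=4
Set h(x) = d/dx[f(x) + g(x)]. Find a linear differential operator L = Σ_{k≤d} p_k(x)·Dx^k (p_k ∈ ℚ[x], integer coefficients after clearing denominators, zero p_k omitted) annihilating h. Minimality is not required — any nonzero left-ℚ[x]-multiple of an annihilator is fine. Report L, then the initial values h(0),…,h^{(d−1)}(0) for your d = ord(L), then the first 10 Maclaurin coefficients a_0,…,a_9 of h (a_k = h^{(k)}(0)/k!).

f: a_k = 0, -8, 0, 128/3, 0, -2048/5, 0, 32768/7, 0, -524288/9, …
g: a_k = 4, 4, 20, 36, 116, 260, 724, 1764, 4660, 11716, …
h₀=f+g: left-lcm gives L₀, ord ≤ 3.
Derive L from L₀ (diff closure).
L = (160 - 640·x - 14848·x^2 - 36864·x^3 - 178176·x^4 - 98304·x^6) + (-43 - 336·x - 16·x^2 - 3072·x^3 - 35072·x^4 - 124928·x^5 - 12288·x^6 - 98304·x^7)·Dx + (5 + 23·x + 272·x^2 + 16·x^3 + 2368·x^4 - 5888·x^5 - 12288·x^6 - 4096·x^7 - 16384·x^8)·Dx^2  (order 2).
h: a_k = -4, 40, 236, 464, -748, 4344, 45116, 37280, -418844, 303560, …
ICs: h(0) = -4, h′(0) = 40.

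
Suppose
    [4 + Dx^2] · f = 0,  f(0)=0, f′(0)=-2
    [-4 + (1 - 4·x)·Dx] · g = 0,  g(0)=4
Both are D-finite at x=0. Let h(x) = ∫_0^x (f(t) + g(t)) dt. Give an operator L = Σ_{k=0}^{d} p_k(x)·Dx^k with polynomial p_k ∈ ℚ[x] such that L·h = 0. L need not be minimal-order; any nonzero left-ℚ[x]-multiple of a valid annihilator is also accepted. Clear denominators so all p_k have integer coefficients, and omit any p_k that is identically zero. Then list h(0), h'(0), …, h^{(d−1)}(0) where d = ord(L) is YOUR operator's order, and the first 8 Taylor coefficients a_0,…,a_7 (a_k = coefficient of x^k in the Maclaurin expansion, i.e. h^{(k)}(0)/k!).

f: a_k = 0, -2, 0, 4/3, 0, -4/15, 0, 8/315, …
g: a_k = 4, 16, 64, 256, 1024, 4096, 16384, 65536, …
Sum ⇒ L₀ = lclm(L_f,L_g) in ℚ(x)⟨Dx⟩.
∫: right-multiply L₀ by Dx.
L = (-400 + 128·x - 256·x^2)·Dx + (36 - 176·x + 192·x^2 - 256·x^3)·Dx^2 + (-100 + 32·x - 64·x^2)·Dx^3 + (9 - 44·x + 48·x^2 - 64·x^3)·Dx^4  (order 4).
h: a_k = 0, 4, 7, 64/3, 193/3, 1024/5, 30718/45, 16384/7, …
ICs: h(0) = 0, h′(0) = 4, h′′(0) = 14, h′′′(0) = 128.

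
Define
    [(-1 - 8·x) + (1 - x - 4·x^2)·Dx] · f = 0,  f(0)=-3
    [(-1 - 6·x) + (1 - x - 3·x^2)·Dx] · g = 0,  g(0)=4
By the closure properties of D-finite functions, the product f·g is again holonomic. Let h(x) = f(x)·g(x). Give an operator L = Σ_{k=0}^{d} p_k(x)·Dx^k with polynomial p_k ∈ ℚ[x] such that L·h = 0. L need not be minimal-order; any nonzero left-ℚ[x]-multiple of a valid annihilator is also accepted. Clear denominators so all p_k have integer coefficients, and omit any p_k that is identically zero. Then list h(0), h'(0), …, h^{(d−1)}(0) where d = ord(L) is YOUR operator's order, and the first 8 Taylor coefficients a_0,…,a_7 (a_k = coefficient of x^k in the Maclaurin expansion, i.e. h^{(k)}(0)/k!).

f: a_k = -3, -3, -15, -27, -87, -195, -543, -1323, …
g: a_k = 4, 4, 16, 28, 76, 160, 388, 868, …
h₀=f·g: eliminate ⇒ L₀, order ≤ 1·1.
L = (-2 - 12·x + 21·x^2 + 48·x^3) + (1 - 2·x - 6·x^2 + 7·x^3 + 12·x^4)·Dx  (order 1).
h: a_k = -12, -24, -120, -300, -1008, -2688, -7884, -21240, …
ICs: h(0) = -12.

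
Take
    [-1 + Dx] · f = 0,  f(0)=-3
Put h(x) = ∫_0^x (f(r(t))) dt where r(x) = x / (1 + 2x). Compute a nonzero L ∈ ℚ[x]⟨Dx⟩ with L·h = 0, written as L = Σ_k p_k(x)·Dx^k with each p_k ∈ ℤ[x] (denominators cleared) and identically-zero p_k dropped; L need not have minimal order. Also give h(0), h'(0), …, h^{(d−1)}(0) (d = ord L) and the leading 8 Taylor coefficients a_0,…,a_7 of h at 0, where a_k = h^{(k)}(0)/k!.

L = -Dx + (1 + 4·x + 4·x^2)·Dx^2  (order 2).
h: a_k = 0, -3, -3/2, 3/2, -13/8, 71/40, -147/80, 2699/1680, …
ICs: h(0) = 0, h′(0) = -3.

f: a_k = -3, -3, -3/2, -1/2, -1/8, -1/40, -1/240, -1/1680, …
Substitute x→r, Dx→(1/r')Dx; clear ⇒ L₀.
h=∫₀ˣh₀: take L = L₀·Dx.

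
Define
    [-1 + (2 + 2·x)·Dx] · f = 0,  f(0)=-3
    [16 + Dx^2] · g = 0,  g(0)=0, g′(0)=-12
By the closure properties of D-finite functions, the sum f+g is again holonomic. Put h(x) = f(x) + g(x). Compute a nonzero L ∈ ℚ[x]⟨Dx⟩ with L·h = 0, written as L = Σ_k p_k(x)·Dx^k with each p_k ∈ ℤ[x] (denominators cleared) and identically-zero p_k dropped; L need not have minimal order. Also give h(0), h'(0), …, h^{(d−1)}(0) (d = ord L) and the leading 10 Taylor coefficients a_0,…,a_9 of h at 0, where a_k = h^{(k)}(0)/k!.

L = (-1072 - 2048·x - 1024·x^2) + (2016 + 6112·x + 6144·x^2 + 2048·x^3)·Dx + (-67 - 128·x - 64·x^2)·Dx^2 + (126 + 382·x + 384·x^2 + 128·x^3)·Dx^3  (order 3).
h: a_k = -3, -27/2, 3/8, 509/16, 15/128, -32873/1280, 63/1024, 2086757/215040, 1287/32768, -136244753/61931520, …
ICs: h(0) = -3, h′(0) = -27/2, h′′(0) = 3/4.

f: a_k = -3, -3/2, 3/8, -3/16, 15/128, -21/256, 63/1024, -99/2048, 1287/32768, -2145/65536, …
g: a_k = 0, -12, 0, 32, 0, -128/5, 0, 1024/105, 0, -2048/945, …
f+g: L₀ = lclm(L_f,L_g), ord ≤ 1+2.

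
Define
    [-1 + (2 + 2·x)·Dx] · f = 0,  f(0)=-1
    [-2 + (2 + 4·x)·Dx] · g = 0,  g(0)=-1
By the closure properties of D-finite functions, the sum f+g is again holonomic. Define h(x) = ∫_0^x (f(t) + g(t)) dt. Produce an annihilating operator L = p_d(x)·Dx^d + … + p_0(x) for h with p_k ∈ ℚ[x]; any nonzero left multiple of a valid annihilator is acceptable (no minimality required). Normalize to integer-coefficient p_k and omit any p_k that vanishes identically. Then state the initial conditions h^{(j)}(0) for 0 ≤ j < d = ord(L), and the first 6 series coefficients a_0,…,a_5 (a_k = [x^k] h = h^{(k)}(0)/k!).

L = -Dx + (3 + 4·x)·Dx^2 + (2 + 6·x + 4·x^2)·Dx^3  (order 3).
h: a_k = 0, -2, -3/4, 5/24, -9/64, 17/128, …
ICs: h(0) = 0, h′(0) = -2, h′′(0) = -3/2.

f: a_k = -1, -1/2, 1/8, -1/16, 5/128, -7/256, …
g: a_k = -1, -1, 1/2, -1/2, 5/8, -7/8, …
Sum ⇒ L₀ = lclm(L_f,L_g) in ℚ(x)⟨Dx⟩.
∫: right-multiply L₀ by Dx.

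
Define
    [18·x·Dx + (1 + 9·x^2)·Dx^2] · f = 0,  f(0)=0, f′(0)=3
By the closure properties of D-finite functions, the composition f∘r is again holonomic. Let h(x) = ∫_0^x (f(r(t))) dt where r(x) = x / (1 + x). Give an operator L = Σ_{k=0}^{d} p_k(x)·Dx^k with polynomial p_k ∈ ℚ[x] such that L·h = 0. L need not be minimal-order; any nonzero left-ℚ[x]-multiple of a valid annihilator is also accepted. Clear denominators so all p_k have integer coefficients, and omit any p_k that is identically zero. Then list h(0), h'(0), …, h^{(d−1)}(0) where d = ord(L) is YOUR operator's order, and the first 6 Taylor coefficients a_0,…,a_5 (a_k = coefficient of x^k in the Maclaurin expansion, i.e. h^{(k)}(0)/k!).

f: a_k = 0, 3, 0, -9, 0, 243/5, …
h₀=f(r): pull back L_f along r ⇒ L₀.
∫: right-multiply L₀ by Dx.
L = (2 + 20·x)·Dx^2 + (1 + 2·x + 10·x^2)·Dx^3  (order 3).
h: a_k = 0, 0, 3/2, -1, -3/2, 24/5, …
ICs: h(0) = 0, h′(0) = 0, h′′(0) = 3.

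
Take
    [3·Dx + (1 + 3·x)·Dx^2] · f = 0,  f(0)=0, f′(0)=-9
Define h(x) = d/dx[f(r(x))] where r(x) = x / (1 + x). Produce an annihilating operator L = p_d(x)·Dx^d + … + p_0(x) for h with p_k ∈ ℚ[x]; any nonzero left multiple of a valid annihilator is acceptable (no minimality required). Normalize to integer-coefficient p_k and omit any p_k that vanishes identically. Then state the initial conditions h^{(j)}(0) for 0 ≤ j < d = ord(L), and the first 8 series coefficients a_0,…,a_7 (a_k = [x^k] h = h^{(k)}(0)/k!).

L = (5 + 8·x) + (1 + 5·x + 4·x^2)·Dx  (order 1).
h: a_k = -9, 45, -189, 765, -3069, 12285, -49149, 196605, …
ICs: h(0) = -9.

f: a_k = 0, -9, 27/2, -27, 243/4, -729/5, 729/2, -6561/7, …
Substitute x→r, Dx→(1/r')Dx; clear ⇒ L₀.
h=h₀': d/dx-closure on L₀ ⇒ L.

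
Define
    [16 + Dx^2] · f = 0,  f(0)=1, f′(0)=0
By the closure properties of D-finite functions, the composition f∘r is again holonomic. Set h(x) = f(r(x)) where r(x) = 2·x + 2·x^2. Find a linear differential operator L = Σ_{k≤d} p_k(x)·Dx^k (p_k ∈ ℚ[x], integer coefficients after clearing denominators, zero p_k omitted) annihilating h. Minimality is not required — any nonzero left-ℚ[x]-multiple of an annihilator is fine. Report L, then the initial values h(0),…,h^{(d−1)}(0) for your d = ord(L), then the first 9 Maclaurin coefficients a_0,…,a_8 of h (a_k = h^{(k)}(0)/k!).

L = (64 + 384·x + 768·x^2 + 512·x^3) - 2·Dx + (1 + 2·x)·Dx^2  (order 2).
h: a_k = 1, 0, -32, -64, 416/3, 2048/3, 29696/45, -22528/15, -1535488/315, …
ICs: h(0) = 1, h′(0) = 0.

f: a_k = 1, 0, -8, 0, 32/3, 0, -256/45, 0, 512/315, …
f∘r: x↦r, Dx↦Dx/r' in L_f ⇒ L₀.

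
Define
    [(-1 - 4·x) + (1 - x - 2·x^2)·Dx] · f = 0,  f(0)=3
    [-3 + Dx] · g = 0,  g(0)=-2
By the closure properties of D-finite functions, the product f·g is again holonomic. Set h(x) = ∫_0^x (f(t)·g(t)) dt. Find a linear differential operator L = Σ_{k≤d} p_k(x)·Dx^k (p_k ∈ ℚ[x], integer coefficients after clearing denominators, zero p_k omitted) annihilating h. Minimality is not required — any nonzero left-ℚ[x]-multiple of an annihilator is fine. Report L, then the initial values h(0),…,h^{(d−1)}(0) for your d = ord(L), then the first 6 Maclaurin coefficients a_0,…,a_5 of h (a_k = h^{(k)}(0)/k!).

f: a_k = 3, 3, 9, 15, 33, 63, …
g: a_k = -2, -6, -9, -9, -27/4, -81/20, …
Product ⇒ symmetric product L₀, ord ≤ 1.
h=∫₀ˣh₀: take L = L₀·Dx.
L = (4 + x - 6·x^2)·Dx + (-1 + x + 2·x^2)·Dx^2  (order 2).
h: a_k = 0, -6, -12, -21, -69/2, -1137/20, …
ICs: h(0) = 0, h′(0) = -6.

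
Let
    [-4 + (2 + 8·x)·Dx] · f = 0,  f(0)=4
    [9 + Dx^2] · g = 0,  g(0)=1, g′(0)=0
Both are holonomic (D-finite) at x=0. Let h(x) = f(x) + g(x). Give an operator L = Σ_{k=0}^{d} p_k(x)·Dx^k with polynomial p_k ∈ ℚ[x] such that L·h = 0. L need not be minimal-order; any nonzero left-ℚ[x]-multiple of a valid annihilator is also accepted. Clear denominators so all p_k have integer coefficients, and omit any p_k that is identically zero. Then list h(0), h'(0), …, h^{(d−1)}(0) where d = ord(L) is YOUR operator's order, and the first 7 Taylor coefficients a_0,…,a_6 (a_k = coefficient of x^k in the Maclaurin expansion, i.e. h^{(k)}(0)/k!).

f: a_k = 4, 8, -8, 16, -40, 112, -336, …
g: a_k = 1, 0, -9/2, 0, 27/8, 0, -81/80, …
f+g: L₀ = lclm(L_f,L_g), ord ≤ 1+2.
L = (-378 - 1296·x - 2592·x^2) + (45 + 828·x + 3888·x^2 + 5184·x^3)·Dx + (-42 - 144·x - 288·x^2)·Dx^2 + (5 + 92·x + 432·x^2 + 576·x^3)·Dx^3  (order 3).
h: a_k = 5, 8, -25/2, 16, -293/8, 112, -26961/80, …
ICs: h(0) = 5, h′(0) = 8, h′′(0) = -25.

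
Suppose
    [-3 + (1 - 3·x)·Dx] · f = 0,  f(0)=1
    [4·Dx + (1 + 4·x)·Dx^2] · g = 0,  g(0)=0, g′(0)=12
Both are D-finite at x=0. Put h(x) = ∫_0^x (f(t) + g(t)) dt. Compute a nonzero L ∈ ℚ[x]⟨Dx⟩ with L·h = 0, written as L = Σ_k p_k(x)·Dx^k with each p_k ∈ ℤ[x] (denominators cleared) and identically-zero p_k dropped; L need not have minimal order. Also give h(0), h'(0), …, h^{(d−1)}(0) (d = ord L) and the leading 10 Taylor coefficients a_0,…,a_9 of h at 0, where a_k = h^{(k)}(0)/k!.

f: a_k = 1, 3, 9, 27, 81, 243, 729, 2187, 6561, 19683, …
g: a_k = 0, 12, -24, 64, -192, 3072/5, -2048, 49152/7, -24576, 262144/3, …
h₀=f+g: left-lcm gives L₀, ord ≤ 3.
∫: right-multiply L₀ by Dx.
L = (204 + 144·x)·Dx^2 + (11 + 312·x + 288·x^2)·Dx^3 + (-5 - 11·x + 54·x^2 + 72·x^3)·Dx^4  (order 4).
h: a_k = 0, 1, 15/2, -5, 91/4, -111/5, 1429/10, -1319/7, 64461/56, -6005/3, …
ICs: h(0) = 0, h′(0) = 1, h′′(0) = 15, h′′′(0) = -30.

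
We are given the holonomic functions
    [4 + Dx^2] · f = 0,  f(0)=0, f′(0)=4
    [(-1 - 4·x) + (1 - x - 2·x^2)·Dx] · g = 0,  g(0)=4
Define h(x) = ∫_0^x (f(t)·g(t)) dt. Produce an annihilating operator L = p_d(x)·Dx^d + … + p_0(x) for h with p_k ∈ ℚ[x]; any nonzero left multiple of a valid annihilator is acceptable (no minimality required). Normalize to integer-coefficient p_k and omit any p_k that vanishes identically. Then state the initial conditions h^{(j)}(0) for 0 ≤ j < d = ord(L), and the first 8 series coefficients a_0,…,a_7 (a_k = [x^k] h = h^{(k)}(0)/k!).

f: a_k = 0, 4, 0, -8/3, 0, 8/15, 0, -16/315, …
g: a_k = 4, 4, 12, 20, 44, 84, 172, 340, …
Sym-product of L_f,L_g gives L₀ (≤ ord 2).
h=∫h₀ ⇒ L = L₀·Dx.
L = (4·x + 8·x^2)·Dx + (2 + 8·x)·Dx^2 + (-1 + x + 2·x^2)·Dx^3  (order 3).
h: a_k = 0, 0, 8, 16/3, 28/3, 208/15, 1096/45, 1424/35, …
ICs: h(0) = 0, h′(0) = 0, h′′(0) = 16.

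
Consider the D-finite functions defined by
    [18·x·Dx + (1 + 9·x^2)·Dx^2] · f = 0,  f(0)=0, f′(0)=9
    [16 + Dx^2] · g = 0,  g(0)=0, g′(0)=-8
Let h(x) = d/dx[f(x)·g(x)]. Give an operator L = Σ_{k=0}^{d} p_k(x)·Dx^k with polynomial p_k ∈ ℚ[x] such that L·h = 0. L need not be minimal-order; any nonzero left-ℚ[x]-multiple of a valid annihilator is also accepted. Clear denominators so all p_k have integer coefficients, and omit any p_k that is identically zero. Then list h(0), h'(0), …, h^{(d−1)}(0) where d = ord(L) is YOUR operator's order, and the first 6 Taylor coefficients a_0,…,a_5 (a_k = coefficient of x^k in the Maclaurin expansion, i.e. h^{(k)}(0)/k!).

L = (524992 + 14103936·x^2 + 183342528·x^4 + 608394240·x^6 + 1431032832·x^8 + 3627970560·x^10 + 8707129344·x^12) + (314208·x + 11036736·x^3 + 108591840·x^5 + 419904000·x^7 + 1209323520·x^9 + 2176782336·x^11)·Dx + (38012 + 1098792·x^2 + 14837580·x^4 + 64186992·x^6 + 209112192·x^8 + 589545216·x^10 + 1088391168·x^12)·Dx^2 + (19638·x + 689796·x^3 + 6786990·x^5 + 26244000·x^7 + 75582720·x^9 + 136048896·x^11)·Dx^3 + (325 + 13581·x^2 + 211167·x^4 + 1635147·x^6 + 7479540·x^8 + 22674816·x^10 + 34012224·x^12)·Dx^4  (order 4).
h: a_k = 0, -144, 0, 1632, 0, -11376, …
ICs: h(0) = 0, h′(0) = -144, h′′(0) = 0, h′′′(0) = 9792.

f: a_k = 0, 9, 0, -27, 0, 729/5, …
g: a_k = 0, -8, 0, 64/3, 0, -256/15, …
h₀=f·g: eliminate ⇒ L₀, order ≤ 2·2.
h₀' ⇒ L via d/dx closure of L₀.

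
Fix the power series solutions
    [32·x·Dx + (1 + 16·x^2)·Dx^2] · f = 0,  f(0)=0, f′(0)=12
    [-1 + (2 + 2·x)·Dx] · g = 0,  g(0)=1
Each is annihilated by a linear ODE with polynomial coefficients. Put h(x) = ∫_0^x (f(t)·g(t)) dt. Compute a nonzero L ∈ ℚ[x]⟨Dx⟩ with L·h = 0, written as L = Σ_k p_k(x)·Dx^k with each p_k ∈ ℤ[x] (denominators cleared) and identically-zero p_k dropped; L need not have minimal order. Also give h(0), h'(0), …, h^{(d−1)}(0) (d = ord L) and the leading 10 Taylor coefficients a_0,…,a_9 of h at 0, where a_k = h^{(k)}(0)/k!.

f: a_k = 0, 12, 0, -64, 0, 3072/5, 0, -49152/7, 0, 262144/3, …
g: a_k = 1, 1/2, -1/8, 1/16, -5/128, 7/256, -21/1024, 33/2048, -429/32768, 715/65536, …
f·g: L₀ = L_f ⊗_s L_g, ord ≤ 2·1.
Integrate: L := L₀·Dx.
L = (3 - 64·x - 16·x^2)·Dx + (-4 + 124·x + 192·x^2 + 64·x^3)·Dx^2 + (4 + 8·x + 68·x^2 + 128·x^3 + 64·x^4)·Dx^3  (order 3).
h: a_k = 0, 0, 6, 2, -131/8, -25/4, 99509/960, 97129/2240, -63582493/71680, -62254327/161280, …
ICs: h(0) = 0, h′(0) = 0, h′′(0) = 12.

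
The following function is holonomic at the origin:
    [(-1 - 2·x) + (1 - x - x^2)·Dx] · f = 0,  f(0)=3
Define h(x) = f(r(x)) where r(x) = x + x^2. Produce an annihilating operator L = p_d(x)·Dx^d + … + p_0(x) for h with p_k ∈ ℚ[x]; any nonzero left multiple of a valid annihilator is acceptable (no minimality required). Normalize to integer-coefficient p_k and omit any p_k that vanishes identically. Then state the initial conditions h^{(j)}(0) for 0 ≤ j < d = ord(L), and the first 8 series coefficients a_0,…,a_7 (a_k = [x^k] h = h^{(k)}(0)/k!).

L = (1 + 4·x + 6·x^2 + 4·x^3) + (-1 + x + 2·x^2 + 2·x^3 + x^4)·Dx  (order 1).
h: a_k = 3, 3, 9, 21, 48, 111, 258, 597, …
ICs: h(0) = 3.

f: a_k = 3, 3, 6, 9, 15, 24, 39, 63, …
Change of var in L_f (x↦r) gives L₀.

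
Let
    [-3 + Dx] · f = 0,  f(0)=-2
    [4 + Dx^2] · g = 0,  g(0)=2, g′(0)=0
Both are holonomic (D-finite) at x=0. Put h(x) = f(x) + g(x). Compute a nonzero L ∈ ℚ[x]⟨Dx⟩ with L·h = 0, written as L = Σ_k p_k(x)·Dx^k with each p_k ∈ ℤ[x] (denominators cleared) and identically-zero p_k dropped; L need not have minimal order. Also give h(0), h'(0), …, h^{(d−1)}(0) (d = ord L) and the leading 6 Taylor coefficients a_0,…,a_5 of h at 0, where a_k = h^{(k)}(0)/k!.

L = -12 + 4·Dx - 3·Dx^2 + Dx^3  (order 3).
h: a_k = 0, -6, -13, -9, -65/12, -81/20, …
ICs: h(0) = 0, h′(0) = -6, h′′(0) = -26.

f: a_k = -2, -6, -9, -9, -27/4, -81/20, …
g: a_k = 2, 0, -4, 0, 4/3, 0, …
L₀ := lclm(L_f,L_g); ord L₀ ≤ 1+2.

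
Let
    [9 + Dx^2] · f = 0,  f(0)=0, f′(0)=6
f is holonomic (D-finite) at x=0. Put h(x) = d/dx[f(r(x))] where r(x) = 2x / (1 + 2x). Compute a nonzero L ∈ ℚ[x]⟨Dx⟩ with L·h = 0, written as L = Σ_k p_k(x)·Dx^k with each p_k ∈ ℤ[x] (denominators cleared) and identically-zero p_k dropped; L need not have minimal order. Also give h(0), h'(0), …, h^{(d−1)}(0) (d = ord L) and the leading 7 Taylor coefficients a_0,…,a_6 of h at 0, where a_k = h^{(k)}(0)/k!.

f: a_k = 0, 6, 0, -9, 0, 81/20, 0, …
f∘r: x↦r, Dx↦Dx/r' in L_f ⇒ L₀.
h=h₀': d/dx-closure on L₀ ⇒ L.
L = (60 + 96·x + 96·x^2) + (12 + 72·x + 144·x^2 + 96·x^3)·Dx + (1 + 8·x + 24·x^2 + 32·x^3 + 16·x^4)·Dx^2  (order 2).
h: a_k = 12, -48, -72, 1344, -7032, 24480, -309648/5, …
ICs: h(0) = 12, h′(0) = -48.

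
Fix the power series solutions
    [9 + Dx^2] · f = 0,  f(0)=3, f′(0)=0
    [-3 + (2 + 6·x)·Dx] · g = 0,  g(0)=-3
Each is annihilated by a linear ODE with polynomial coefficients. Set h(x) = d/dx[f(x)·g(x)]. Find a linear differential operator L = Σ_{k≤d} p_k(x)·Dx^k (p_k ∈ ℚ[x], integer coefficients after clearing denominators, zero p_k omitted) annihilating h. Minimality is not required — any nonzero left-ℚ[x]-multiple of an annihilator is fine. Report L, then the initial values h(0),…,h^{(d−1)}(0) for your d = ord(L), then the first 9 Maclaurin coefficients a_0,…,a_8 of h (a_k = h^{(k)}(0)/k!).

f: a_k = 3, 0, -27/2, 0, 81/8, 0, -243/80, 0, 2187/4480, …
g: a_k = -3, -9/2, 27/8, -81/16, 1215/128, -5103/256, 45927/1024, -216513/2048, 8444007/32768, …
h₀=f·g: eliminate ⇒ L₀, order ≤ 2·1.
h=h₀': d/dx-closure on L₀ ⇒ L.
L = (477 + 3888·x + 11016·x^2 + 15552·x^3 + 11664·x^4) + (-12 - 324·x - 1296·x^2 - 1296·x^3)·Dx + (28 + 264·x + 972·x^2 + 1728·x^3 + 1296·x^4)·Dx^2  (order 2).
h: a_k = -27/2, 405/4, 2187/16, -6075/32, -47385/256, 763263/2560, -6138909/10240, 288992367/143360, -14329243683/2293760, …
ICs: h(0) = -27/2, h′(0) = 405/4.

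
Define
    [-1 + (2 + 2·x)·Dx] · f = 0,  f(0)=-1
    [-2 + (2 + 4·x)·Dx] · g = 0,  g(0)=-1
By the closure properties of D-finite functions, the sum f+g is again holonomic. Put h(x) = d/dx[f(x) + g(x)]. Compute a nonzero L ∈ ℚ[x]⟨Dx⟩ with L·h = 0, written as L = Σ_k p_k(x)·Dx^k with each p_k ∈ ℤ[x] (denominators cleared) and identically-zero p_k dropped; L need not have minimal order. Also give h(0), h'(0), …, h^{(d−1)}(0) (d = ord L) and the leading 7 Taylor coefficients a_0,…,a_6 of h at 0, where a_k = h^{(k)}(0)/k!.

f: a_k = -1, -1/2, 1/8, -1/16, 5/128, -7/256, 21/1024, …
g: a_k = -1, -1, 1/2, -1/2, 5/8, -7/8, 21/16, …
h₀=f+g: left-lcm gives L₀, ord ≤ 2.
h=h₀': d/dx-closure on L₀ ⇒ L.
L = -3 + (-9 - 12·x)·Dx + (-2 - 6·x - 4·x^2)·Dx^2  (order 2).
h: a_k = -3/2, 5/4, -27/16, 85/32, -1155/256, 4095/512, -29799/2048, …
ICs: h(0) = -3/2, h′(0) = 5/4.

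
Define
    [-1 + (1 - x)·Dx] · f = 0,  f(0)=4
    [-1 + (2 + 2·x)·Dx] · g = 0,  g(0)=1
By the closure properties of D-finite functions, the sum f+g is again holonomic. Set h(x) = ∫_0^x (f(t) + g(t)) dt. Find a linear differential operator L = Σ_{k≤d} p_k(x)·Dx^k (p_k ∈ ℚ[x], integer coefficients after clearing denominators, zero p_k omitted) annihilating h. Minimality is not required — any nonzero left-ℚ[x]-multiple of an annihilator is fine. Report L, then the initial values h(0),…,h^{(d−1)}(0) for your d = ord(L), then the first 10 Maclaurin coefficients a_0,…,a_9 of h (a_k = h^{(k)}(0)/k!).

f: a_k = 4, 4, 4, 4, 4, 4, 4, 4, 4, 4, …
g: a_k = 1, 1/2, -1/8, 1/16, -5/128, 7/256, -21/1024, 33/2048, -429/32768, 715/65536, …
h₀=f+g: left-lcm gives L₀, ord ≤ 2.
∫: right-multiply L₀ by Dx.
L = (-5 - 3·x)·Dx + (9 + 14·x + 9·x^2)·Dx^2 + (-2 - 6·x + 2·x^2 + 6·x^3)·Dx^3  (order 3).
h: a_k = 0, 5, 9/4, 31/24, 65/64, 507/640, 1031/1536, 4075/7168, 8225/16384, 130643/294912, …
ICs: h(0) = 0, h′(0) = 5, h′′(0) = 9/2.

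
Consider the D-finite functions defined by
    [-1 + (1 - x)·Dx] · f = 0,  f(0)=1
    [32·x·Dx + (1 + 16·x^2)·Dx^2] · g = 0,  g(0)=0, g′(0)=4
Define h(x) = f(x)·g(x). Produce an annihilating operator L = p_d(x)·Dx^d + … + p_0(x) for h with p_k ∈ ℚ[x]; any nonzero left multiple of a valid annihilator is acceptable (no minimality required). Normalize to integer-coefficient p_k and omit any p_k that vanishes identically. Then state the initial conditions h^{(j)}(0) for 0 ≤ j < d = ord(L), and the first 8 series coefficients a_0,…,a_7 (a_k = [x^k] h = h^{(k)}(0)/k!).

f: a_k = 1, 1, 1, 1, 1, 1, 1, 1, …
g: a_k = 0, 4, 0, -64/3, 0, 1024/5, 0, -16384/7, …
h₀=f·g: eliminate ⇒ L₀, order ≤ 1·2.
L = 32·x + (2 - 32·x + 64·x^2)·Dx + (-1 + x - 16·x^2 + 16·x^3)·Dx^2  (order 2).
h: a_k = 0, 4, 4, -52/3, -52/3, 2812/15, 2812/15, -226076/105, …
ICs: h(0) = 0, h′(0) = 4.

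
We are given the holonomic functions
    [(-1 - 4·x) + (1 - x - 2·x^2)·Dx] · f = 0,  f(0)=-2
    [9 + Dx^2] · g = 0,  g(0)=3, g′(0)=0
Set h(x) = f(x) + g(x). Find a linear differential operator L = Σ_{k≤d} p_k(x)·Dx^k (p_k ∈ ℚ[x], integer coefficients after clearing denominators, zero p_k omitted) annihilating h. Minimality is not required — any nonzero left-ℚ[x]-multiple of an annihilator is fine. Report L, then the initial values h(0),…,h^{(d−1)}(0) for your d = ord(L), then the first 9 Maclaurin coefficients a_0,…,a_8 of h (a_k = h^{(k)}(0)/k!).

f: a_k = -2, -2, -6, -10, -22, -42, -86, -170, -342, …
g: a_k = 3, 0, -27/2, 0, 81/8, 0, -243/80, 0, 2187/4480, …
Sum ⇒ L₀ = lclm(L_f,L_g) in ℚ(x)⟨Dx⟩.
L = (117 + 486·x + 135·x^2 + 360·x^3 + 540·x^4 + 432·x^5) + (-45 + 63·x + 81·x^2 - 153·x^3 - 18·x^4 + 324·x^5 + 216·x^6)·Dx + (13 + 54·x + 15·x^2 + 40·x^3 + 60·x^4 + 48·x^5)·Dx^2 + (-5 + 7·x + 9·x^2 - 17·x^3 - 2·x^4 + 36·x^5 + 24·x^6)·Dx^3  (order 3).
h: a_k = 1, -2, -39/2, -10, -95/8, -42, -7123/80, -170, -1529973/4480, …
ICs: h(0) = 1, h′(0) = -2, h′′(0) = -39.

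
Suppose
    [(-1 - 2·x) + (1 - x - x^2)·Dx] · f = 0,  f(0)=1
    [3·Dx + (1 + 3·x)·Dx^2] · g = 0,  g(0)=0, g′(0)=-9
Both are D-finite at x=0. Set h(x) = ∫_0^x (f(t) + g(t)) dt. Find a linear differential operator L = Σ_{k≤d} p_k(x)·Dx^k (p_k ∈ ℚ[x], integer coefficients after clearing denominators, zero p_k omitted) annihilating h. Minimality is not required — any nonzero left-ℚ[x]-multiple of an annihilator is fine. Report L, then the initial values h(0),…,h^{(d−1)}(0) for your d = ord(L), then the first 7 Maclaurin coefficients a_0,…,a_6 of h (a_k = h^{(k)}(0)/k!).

L = (126 + 342·x + 468·x^2 + 180·x^3 + 108·x^4)·Dx^2 + (156·x + 576·x^2 + 672·x^3 + 378·x^4 + 180·x^5)·Dx^3 + (-7 - 35·x - 29·x^2 + 63·x^3 + 99·x^4 + 93·x^5 + 36·x^6)·Dx^4  (order 4).
h: a_k = 0, 1, -4, 31/6, -6, 263/20, -689/30, …
ICs: h(0) = 0, h′(0) = 1, h′′(0) = -8, h′′′(0) = 31.

f: a_k = 1, 1, 2, 3, 5, 8, 13, …
g: a_k = 0, -9, 27/2, -27, 243/4, -729/5, 729/2, …
f+g: L₀ = lclm(L_f,L_g), ord ≤ 1+2.
h=∫h₀ ⇒ L = L₀·Dx.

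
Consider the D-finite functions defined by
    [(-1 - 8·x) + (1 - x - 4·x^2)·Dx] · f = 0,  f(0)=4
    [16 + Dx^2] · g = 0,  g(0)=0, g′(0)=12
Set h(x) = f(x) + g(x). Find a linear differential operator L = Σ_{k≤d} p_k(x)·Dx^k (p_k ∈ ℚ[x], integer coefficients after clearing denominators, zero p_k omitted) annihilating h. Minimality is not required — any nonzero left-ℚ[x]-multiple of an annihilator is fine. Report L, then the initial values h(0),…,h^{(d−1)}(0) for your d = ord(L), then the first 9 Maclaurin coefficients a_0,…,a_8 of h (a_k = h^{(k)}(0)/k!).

L = (560 + 4608·x + 1664·x^2 + 6144·x^3 + 10240·x^4 + 16384·x^5) + (-208 + 272·x + 896·x^2 - 1408·x^3 - 1536·x^4 + 6144·x^5 + 8192·x^6)·Dx + (35 + 288·x + 104·x^2 + 384·x^3 + 640·x^4 + 1024·x^5)·Dx^2 + (-13 + 17·x + 56·x^2 - 88·x^3 - 96·x^4 + 384·x^5 + 512·x^6)·Dx^3  (order 3).
h: a_k = 4, 16, 20, 4, 116, 1428/5, 724, 184196/105, 4660, …
ICs: h(0) = 4, h′(0) = 16, h′′(0) = 40.

f: a_k = 4, 4, 20, 36, 116, 260, 724, 1764, 4660, …
g: a_k = 0, 12, 0, -32, 0, 128/5, 0, -1024/105, 0, …
Weyl lclm of L_f,L_g ⇒ L₀ (ord ≤ 3).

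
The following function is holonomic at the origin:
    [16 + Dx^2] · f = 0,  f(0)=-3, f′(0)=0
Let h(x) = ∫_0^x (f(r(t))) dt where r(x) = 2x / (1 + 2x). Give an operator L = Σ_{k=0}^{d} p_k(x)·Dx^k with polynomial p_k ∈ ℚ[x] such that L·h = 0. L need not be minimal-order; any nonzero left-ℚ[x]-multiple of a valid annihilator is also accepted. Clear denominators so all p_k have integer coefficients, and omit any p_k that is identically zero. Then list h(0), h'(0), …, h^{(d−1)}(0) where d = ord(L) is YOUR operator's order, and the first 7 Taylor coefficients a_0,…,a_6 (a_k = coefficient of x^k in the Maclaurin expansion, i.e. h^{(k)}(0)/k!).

f: a_k = -3, 0, 24, 0, -32, 0, 256/15, …
Substitute x→r, Dx→(1/r')Dx; clear ⇒ L₀.
h=∫h₀ ⇒ L = L₀·Dx.
L = 64·Dx + (4 + 24·x + 48·x^2 + 32·x^3)·Dx^2 + (1 + 8·x + 24·x^2 + 32·x^3 + 16·x^4)·Dx^3  (order 3).
h: a_k = 0, -3, 0, 32, -96, 128, 512/3, …
ICs: h(0) = 0, h′(0) = -3, h′′(0) = 0.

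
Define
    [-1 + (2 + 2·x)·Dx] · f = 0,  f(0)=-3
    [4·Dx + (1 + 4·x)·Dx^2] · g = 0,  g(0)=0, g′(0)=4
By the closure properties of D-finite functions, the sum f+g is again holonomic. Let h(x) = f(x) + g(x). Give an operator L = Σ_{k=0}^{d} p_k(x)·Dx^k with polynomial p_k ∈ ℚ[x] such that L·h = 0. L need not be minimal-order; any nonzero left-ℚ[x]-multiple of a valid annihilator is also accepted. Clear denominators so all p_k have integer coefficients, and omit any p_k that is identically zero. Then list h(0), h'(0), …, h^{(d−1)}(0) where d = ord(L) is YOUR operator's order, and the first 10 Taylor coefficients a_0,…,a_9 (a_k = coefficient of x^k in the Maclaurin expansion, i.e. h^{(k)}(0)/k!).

f: a_k = -3, -3/2, 3/8, -3/16, 15/128, -21/256, 63/1024, -99/2048, 1287/32768, -2145/65536, …
g: a_k = 0, 4, -8, 64/3, -64, 1024/5, -2048/3, 16384/7, -8192, 262144/9, …
Weyl lclm of L_f,L_g ⇒ L₀ (ord ≤ 3).
L = (52 + 16·x)·Dx + (125 + 232·x + 80·x^2)·Dx^2 + (14 + 78·x + 96·x^2 + 32·x^3)·Dx^3  (order 3).
h: a_k = -3, 5/2, -61/8, 1015/48, -8177/128, 262039/1280, -2096963/3072, 33553739/14336, -268434169/32768, 17179849879/589824, …
ICs: h(0) = -3, h′(0) = 5/2, h′′(0) = -61/4.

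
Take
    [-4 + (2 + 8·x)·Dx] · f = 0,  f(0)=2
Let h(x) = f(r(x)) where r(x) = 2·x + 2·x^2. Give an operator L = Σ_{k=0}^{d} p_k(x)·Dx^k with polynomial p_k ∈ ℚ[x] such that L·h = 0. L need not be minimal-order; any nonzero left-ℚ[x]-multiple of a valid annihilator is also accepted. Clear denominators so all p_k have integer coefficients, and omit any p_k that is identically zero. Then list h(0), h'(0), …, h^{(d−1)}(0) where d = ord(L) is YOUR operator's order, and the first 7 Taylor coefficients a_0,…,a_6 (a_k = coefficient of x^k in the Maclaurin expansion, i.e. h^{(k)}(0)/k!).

f: a_k = 2, 4, -4, 8, -20, 56, -168, …
L₀ from L_f via x↦r, Dx↦r'^{-1}Dx.
L = (-4 - 8·x) + (1 + 8·x + 8·x^2)·Dx  (order 1).
h: a_k = 2, 8, -8, 32, -144, 704, -3648, …
ICs: h(0) = 2.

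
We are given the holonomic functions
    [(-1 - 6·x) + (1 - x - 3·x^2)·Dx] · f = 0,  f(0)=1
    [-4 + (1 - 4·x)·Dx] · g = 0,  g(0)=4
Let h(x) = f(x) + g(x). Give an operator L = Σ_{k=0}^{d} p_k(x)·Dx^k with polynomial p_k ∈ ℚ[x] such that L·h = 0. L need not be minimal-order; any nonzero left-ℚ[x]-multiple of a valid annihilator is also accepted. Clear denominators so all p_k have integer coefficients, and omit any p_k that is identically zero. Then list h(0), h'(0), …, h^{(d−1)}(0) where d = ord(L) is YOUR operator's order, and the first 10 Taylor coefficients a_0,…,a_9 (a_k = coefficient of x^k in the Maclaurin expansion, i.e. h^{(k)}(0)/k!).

f: a_k = 1, 1, 4, 7, 19, 40, 97, 217, 508, 1159, …
g: a_k = 4, 16, 64, 256, 1024, 4096, 16384, 65536, 262144, 1048576, …
f+g: L₀ = lclm(L_f,L_g), ord ≤ 1+1.
L = (-72·x + 72·x^2 - 96·x^3) + (8 - 6·x - 66·x^2 + 112·x^3 - 192·x^4)·Dx + (-1 + 7·x - 15·x^2 + 10·x^3 + 20·x^4 - 48·x^5)·Dx^2  (order 2).
h: a_k = 5, 17, 68, 263, 1043, 4136, 16481, 65753, 262652, 1049735, …
ICs: h(0) = 5, h′(0) = 17.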